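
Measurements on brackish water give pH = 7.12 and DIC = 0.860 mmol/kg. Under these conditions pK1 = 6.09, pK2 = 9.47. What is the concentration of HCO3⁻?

[HCO3⁻] = 0.783 mmol/kg

α₁ = 1 / (1 + [H⁺]/K1 + K2/[H⁺]) = 1 / (1 + 10^-1.03 + 10^-2.35)
   = 1 / (1 + 0.093325 + 0.0044668) = 1/1.0978 = 0.9109
[HCO3⁻] = α₁ × DIC = 0.9109 × 0.860 = 0.783 mmol/kg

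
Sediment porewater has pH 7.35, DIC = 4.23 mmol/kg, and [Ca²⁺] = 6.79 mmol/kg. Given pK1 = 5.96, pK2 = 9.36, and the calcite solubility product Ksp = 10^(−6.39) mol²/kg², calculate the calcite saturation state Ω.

α₂ = 1 / (1 + [H⁺]/K2 + [H⁺]²/(K1K2)) = 1 / (1 + 10^+2.01 + 10^+0.62)
   = 1 / (1 + 102.33 + 4.1687) = 1/107.50 = 0.009302
[CO3²⁻] = α₂ × DIC = 0.009302 × 4.23 = 0.03935 mmol/kg
Ksp = 10^(−6.39) = 4.074×10^-7
Ω = [Ca²⁺][CO3²⁻]/Ksp = (6.79×10^-3)(3.935×10^-5) / 4.074×10^-7 = 0.656

Ω = 0.656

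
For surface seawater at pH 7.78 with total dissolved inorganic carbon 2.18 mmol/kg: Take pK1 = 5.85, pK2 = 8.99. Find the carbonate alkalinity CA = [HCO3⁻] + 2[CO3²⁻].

CA = [HCO3⁻] + 2[CO3²⁻] = (α₁ + 2α₂)·DIC
At pH 7.78: [H⁺]/K1 = 10^-1.93 = 0.011749, K2/[H⁺] = 10^-1.21 = 0.061660
α₁ = 1/(1 + 0.011749 + 0.061660) = 1/1.0734 = 0.9316; α₂ = α₁·K2/[H⁺] = 0.05744
α₁ + 2α₂ = 1.0465
CA = 1.0465 × 2.18 = 2.28 mmol/kg

CA = 2.28 mmol/kg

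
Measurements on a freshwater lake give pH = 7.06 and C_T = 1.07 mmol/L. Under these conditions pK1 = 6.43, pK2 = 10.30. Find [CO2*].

α₀ = 1 / (1 + K1/[H⁺] + K1K2/[H⁺]²) = 1 / (1 + 10^+0.63 + 10^-2.61)
   = 1 / (1 + 4.2658 + 0.0024547) = 1/5.2682 = 0.1898
[CO2*] = α₀ × DIC = 0.1898 × 1.07 = 0.203 mmol/L

[CO2*] = 0.203 mmol/L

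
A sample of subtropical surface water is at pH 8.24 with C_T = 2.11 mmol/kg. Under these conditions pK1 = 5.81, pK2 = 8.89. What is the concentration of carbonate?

α₂ = 1 / (1 + [H⁺]/K2 + [H⁺]²/(K1K2)) = 1 / (1 + 10^+0.65 + 10^-1.78)
   = 1 / (1 + 4.4668 + 0.016596) = 1/5.4834 = 0.1824
[CO3²⁻] = α₂ × DIC = 0.1824 × 2.11 = 0.385 mmol/kg

[CO3²⁻] = 0.385 mmol/kg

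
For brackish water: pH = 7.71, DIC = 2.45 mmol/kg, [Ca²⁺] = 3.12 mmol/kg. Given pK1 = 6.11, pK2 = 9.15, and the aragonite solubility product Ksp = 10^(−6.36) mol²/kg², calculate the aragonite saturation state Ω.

α₂ = 1 / (1 + [H⁺]/K2 + [H⁺]²/(K1K2)) = 1 / (1 + 10^+1.44 + 10^-0.16)
   = 1 / (1 + 27.542 + 0.69183) = 1/29.234 = 0.03421
[CO3²⁻] = α₂ × DIC = 0.03421 × 2.45 = 0.08381 mmol/kg
Ksp = 10^(−6.36) = 4.365×10^-7
Ω = [Ca²⁺][CO3²⁻]/Ksp = (3.12×10^-3)(8.381×10^-5) / 4.365×10^-7 = 0.599

Ω = 0.599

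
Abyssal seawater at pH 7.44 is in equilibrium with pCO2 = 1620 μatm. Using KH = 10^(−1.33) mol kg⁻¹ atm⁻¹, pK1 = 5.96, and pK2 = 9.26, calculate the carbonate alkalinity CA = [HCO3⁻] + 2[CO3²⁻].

[CO2*] = KH · pCO2 = 10^(−1.33) × 1620×10^-6 = 7.577×10^-5 mol/kg
α₀ = 1/(1 + K1/[H⁺] + K1K2/[H⁺]²) = 1/(1 + 10^+1.48 + 10^-0.34) = 0.03159
DIC = [CO2*]/α₀ = 7.577×10^-5 / 0.03159 = 2.399 mmol/kg
CA = (α₁ + 2α₂)·DIC = (0.9540 + 2×0.01444) × 2.399 = 2.36 mmol/kg

CA = 2.36 mmol/kg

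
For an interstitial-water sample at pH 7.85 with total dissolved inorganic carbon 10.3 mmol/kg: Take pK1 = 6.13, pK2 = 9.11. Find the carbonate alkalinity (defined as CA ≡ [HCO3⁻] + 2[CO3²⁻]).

CA = [HCO3⁻] + 2[CO3²⁻] = (α₁ + 2α₂)·DIC
At pH 7.85: [H⁺]/K1 = 10^-1.72 = 0.019055, K2/[H⁺] = 10^-1.26 = 0.054954
α₁ = 1/(1 + 0.019055 + 0.054954) = 1/1.0740 = 0.9311; α₂ = α₁·K2/[H⁺] = 0.05117
α₁ + 2α₂ = 1.0334
CA = 1.0334 × 10.3 = 10.6 mmol/kg

CA = 10.6 mmol/kg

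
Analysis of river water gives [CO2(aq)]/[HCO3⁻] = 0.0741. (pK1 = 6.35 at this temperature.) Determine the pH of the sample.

From K1 = [H⁺][HCO3⁻]/[CO2(aq)]:  pH = pK1 − log₁₀([CO2(aq)]/[HCO3⁻])
log₁₀(0.0741) = -1.130
pH = 6.35 − (-1.130) = 7.48

pH = 7.48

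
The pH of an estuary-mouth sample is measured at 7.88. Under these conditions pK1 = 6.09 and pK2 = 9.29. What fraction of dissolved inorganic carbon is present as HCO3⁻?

α₁ = 0.948

α₁ = 1 / (1 + [H⁺]/K1 + K2/[H⁺]) = 1 / (1 + 10^-1.79 + 10^-1.41)
   = 1 / (1 + 0.016218 + 0.038905) = 1/1.0551 = 0.9478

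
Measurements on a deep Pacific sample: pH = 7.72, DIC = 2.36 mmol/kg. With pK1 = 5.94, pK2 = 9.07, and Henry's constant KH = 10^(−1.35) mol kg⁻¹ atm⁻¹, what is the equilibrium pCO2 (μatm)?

α₀ = 1 / (1 + K1/[H⁺] + K1K2/[H⁺]²) = 1 / (1 + 10^+1.78 + 10^+0.43)
   = 1 / (1 + 60.256 + 2.6915) = 1/63.947 = 0.01564
[CO2*] = α₀ × DIC = 0.01564 × 2.36 = 0.03691 mmol/kg
pCO2 = [CO2*]/KH = 3.691×10^-5 / 4.467×10^-2 = 826 μatm

pCO2 = 826 μatm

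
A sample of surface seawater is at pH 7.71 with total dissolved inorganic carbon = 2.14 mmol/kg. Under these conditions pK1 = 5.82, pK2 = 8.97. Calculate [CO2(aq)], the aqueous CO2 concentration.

α₀ = 1 / (1 + K1/[H⁺] + K1K2/[H⁺]²) = 1 / (1 + 10^+1.89 + 10^+0.63)
   = 1 / (1 + 77.625 + 4.2658) = 1/82.891 = 0.01206
[CO2*] = α₀ × DIC = 0.01206 × 2.14 = 0.0258 mmol/kg

[CO2*] = 0.0258 mmol/kg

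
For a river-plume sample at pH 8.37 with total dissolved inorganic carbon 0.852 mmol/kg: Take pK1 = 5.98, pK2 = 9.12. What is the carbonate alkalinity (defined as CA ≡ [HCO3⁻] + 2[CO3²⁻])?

CA = [HCO3⁻] + 2[CO3²⁻] = (α₁ + 2α₂)·DIC
At pH 8.37: [H⁺]/K1 = 10^-2.39 = 0.0040738, K2/[H⁺] = 10^-0.75 = 0.17783
α₁ = 1/(1 + 0.0040738 + 0.17783) = 1/1.1819 = 0.8461; α₂ = α₁·K2/[H⁺] = 0.1505
α₁ + 2α₂ = 1.1470
CA = 1.1470 × 0.852 = 0.977 mmol/kg

CA = 0.977 mmol/kg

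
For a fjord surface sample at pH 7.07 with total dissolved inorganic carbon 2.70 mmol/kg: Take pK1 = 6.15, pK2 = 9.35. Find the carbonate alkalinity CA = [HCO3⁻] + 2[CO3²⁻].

CA = [HCO3⁻] + 2[CO3²⁻] = (α₁ + 2α₂)·DIC
At pH 7.07: [H⁺]/K1 = 10^-0.92 = 0.12023, K2/[H⁺] = 10^-2.28 = 0.0052481
α₁ = 1/(1 + 0.12023 + 0.0052481) = 1/1.1255 = 0.8885; α₂ = α₁·K2/[H⁺] = 0.004663
α₁ + 2α₂ = 0.8978
CA = 0.8978 × 2.70 = 2.42 mmol/kg

CA = 2.42 mmol/kg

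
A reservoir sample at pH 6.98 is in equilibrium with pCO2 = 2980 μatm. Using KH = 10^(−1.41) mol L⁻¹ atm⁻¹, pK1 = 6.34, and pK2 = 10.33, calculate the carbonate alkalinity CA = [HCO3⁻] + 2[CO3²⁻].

CA = 0.507 mmol/L

[CO2*] = KH · pCO2 = 10^(−1.41) × 2980×10^-6 = 1.159×10^-4 mol/L
α₀ = 1/(1 + K1/[H⁺] + K1K2/[H⁺]²) = 1/(1 + 10^+0.64 + 10^-2.71) = 0.1863
DIC = [CO2*]/α₀ = 1.159×10^-4 / 0.1863 = 0.6222 mmol/L
CA = (α₁ + 2α₂)·DIC = (0.8133 + 2×0.0003633) × 0.6222 = 0.507 mmol/L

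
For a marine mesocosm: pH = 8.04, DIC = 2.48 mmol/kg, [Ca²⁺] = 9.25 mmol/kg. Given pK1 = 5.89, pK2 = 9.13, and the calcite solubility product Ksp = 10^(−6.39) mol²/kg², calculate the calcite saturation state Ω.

Ω = 4.21

α₂ = 1 / (1 + [H⁺]/K2 + [H⁺]²/(K1K2)) = 1 / (1 + 10^+1.09 + 10^-1.06)
   = 1 / (1 + 12.303 + 0.087096) = 1/13.390 = 0.07468
[CO3²⁻] = α₂ × DIC = 0.07468 × 2.48 = 0.1852 mmol/kg
Ksp = 10^(−6.39) = 4.074×10^-7
Ω = [Ca²⁺][CO3²⁻]/Ksp = (9.25×10^-3)(1.852×10^-4) / 4.074×10^-7 = 4.21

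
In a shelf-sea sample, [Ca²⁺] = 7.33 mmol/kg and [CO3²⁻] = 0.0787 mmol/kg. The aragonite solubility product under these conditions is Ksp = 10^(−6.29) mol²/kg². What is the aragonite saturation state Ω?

Ω = 1.12

Ksp = 10^(−6.29) = 5.129×10^-7
Ω = [Ca²⁺][CO3²⁻]/Ksp = (7.33×10^-3)(0.0787×10^-3) / 5.129×10^-7 = 1.12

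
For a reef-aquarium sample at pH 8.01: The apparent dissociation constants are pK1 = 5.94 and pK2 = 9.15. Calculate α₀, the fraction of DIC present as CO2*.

α₀ = 1 / (1 + K1/[H⁺] + K1K2/[H⁺]²) = 1 / (1 + 10^+2.07 + 10^+0.93)
   = 1 / (1 + 117.49 + 8.5114) = 1/127.00 = 0.007874

α₀ = 0.00787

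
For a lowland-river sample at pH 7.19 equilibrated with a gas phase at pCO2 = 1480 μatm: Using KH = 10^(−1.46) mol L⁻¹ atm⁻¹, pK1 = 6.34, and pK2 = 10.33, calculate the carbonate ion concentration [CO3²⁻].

[CO3²⁻] = 0.263 μmol/L

[CO2*] = KH · pCO2 = 10^(−1.46) × 1480×10^-6 = 5.132×10^-5 mol/L
α₀ = 1/(1 + K1/[H⁺] + K1K2/[H⁺]²) = 1/(1 + 10^+0.85 + 10^-2.29) = 0.1237
DIC = [CO2*]/α₀ = 5.132×10^-5 / 0.1237 = 0.4149 mmol/L
[CO3²⁻] = α₂·DIC; α₂ = 0.0006344, so [CO3²⁻] = 0.0006344 × 0.4149 = 0.000263 mmol/L = 0.263 μmol/L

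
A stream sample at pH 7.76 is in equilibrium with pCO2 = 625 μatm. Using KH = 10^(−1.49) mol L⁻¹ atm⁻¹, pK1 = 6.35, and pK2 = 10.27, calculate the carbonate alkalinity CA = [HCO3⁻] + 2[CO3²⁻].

[CO2*] = KH · pCO2 = 10^(−1.49) × 625×10^-6 = 2.022×10^-5 mol/L
α₀ = 1/(1 + K1/[H⁺] + K1K2/[H⁺]²) = 1/(1 + 10^+1.41 + 10^-1.10) = 0.03734
DIC = [CO2*]/α₀ = 2.022×10^-5 / 0.03734 = 0.5417 mmol/L
CA = (α₁ + 2α₂)·DIC = (0.9597 + 2×0.002966) × 0.5417 = 0.523 mmol/L

CA = 0.523 mmol/L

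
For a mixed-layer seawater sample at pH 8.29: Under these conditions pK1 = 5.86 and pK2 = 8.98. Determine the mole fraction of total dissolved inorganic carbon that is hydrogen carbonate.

α₁ = 0.828

α₁ = 1 / (1 + [H⁺]/K1 + K2/[H⁺]) = 1 / (1 + 10^-2.43 + 10^-0.69)
   = 1 / (1 + 0.0037154 + 0.20417) = 1/1.2079 = 0.8279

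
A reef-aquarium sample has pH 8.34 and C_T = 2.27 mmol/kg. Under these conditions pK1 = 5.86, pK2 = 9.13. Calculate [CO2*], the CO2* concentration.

α₀ = 1 / (1 + K1/[H⁺] + K1K2/[H⁺]²) = 1 / (1 + 10^+2.48 + 10^+1.69)
   = 1 / (1 + 302.00 + 48.978) = 1/351.97 = 0.002841
[CO2*] = α₀ × DIC = 0.002841 × 2.27 = 0.00645 mmol/kg = 6.45 μmol/kg

[CO2*] = 6.45 μmol/kg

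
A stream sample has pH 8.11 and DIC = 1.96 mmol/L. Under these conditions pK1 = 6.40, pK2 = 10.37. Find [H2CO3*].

α₀ = 1 / (1 + K1/[H⁺] + K1K2/[H⁺]²) = 1 / (1 + 10^+1.71 + 10^-0.55)
   = 1 / (1 + 51.286 + 0.28184) = 1/52.568 = 0.01902
[CO2*] = α₀ × DIC = 0.01902 × 1.96 = 0.0373 mmol/L

[CO2*] = 0.0373 mmol/L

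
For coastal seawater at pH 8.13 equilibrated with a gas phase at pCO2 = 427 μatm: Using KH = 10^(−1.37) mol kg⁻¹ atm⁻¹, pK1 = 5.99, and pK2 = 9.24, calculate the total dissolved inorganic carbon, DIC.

DIC = 2.73 mmol/kg

[CO2*] = KH · pCO2 = 10^(−1.37) × 427×10^-6 = 1.821×10^-5 mol/kg
α₀ = 1/(1 + K1/[H⁺] + K1K2/[H⁺]²) = 1/(1 + 10^+2.14 + 10^+1.03) = 0.006678
DIC = [CO2*]/α₀ = 1.821×10^-5 / 0.006678 = 2.73 mmol/kg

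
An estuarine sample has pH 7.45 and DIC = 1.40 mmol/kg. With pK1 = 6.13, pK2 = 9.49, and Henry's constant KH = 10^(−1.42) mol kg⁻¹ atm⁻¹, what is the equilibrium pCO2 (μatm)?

α₀ = 1 / (1 + K1/[H⁺] + K1K2/[H⁺]²) = 1 / (1 + 10^+1.32 + 10^-0.72)
   = 1 / (1 + 20.893 + 0.19055) = 1/22.084 = 0.04528
[CO2*] = α₀ × DIC = 0.04528 × 1.40 = 0.06340 mmol/kg
pCO2 = [CO2*]/KH = 6.340×10^-5 / 3.802×10^-2 = 1670 μatm

pCO2 = 1670 μatm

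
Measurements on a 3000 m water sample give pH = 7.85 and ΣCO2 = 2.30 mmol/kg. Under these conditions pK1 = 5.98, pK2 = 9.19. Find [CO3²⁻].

α₂ = 1 / (1 + [H⁺]/K2 + [H⁺]²/(K1K2)) = 1 / (1 + 10^+1.34 + 10^-0.53)
   = 1 / (1 + 21.878 + 0.29512) = 1/23.173 = 0.04315
[CO3²⁻] = α₂ × DIC = 0.04315 × 2.30 = 0.0993 mmol/kg

[CO3²⁻] = 0.0993 mmol/kg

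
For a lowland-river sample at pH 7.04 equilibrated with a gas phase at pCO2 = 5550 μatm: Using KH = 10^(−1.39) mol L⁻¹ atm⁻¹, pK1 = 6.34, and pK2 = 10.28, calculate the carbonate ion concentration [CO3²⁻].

[CO2*] = KH · pCO2 = 10^(−1.39) × 5550×10^-6 = 2.261×10^-4 mol/L
α₀ = 1/(1 + K1/[H⁺] + K1K2/[H⁺]²) = 1/(1 + 10^+0.70 + 10^-2.54) = 0.1663
DIC = [CO2*]/α₀ = 2.261×10^-4 / 0.1663 = 1.360 mmol/L
[CO3²⁻] = α₂·DIC; α₂ = 0.0004795, so [CO3²⁻] = 0.0004795 × 1.360 = 0.000652 mmol/L = 0.652 μmol/L

[CO3²⁻] = 0.652 μmol/L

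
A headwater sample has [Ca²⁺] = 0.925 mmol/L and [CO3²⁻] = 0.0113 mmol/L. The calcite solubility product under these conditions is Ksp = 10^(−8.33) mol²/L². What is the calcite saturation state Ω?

Ω = 2.23

Ksp = 10^(−8.33) = 4.677×10^-9
Ω = [Ca²⁺][CO3²⁻]/Ksp = (0.925×10^-3)(0.0113×10^-3) / 4.677×10^-9 = 2.23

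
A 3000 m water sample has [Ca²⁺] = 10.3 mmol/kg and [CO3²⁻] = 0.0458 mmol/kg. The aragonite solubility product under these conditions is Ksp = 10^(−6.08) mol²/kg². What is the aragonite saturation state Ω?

Ksp = 10^(−6.08) = 8.318×10^-7
Ω = [Ca²⁺][CO3²⁻]/Ksp = (10.3×10^-3)(0.0458×10^-3) / 8.318×10^-7 = 0.567

Ω = 0.567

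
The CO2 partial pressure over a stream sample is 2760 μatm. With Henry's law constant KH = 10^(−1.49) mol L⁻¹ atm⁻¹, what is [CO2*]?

[CO2*] = 89.3 μmol/L

KH = 10^(−1.49) = 3.236×10^-2 mol L⁻¹ atm⁻¹
[CO2*] = KH · pCO2 = 3.236×10^-2 × 2760×10^-6 atm = 8.93×10^-5 mol/L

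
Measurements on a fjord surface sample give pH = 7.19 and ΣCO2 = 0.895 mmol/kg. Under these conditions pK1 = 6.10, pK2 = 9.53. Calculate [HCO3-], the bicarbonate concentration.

α₁ = 1 / (1 + [H⁺]/K1 + K2/[H⁺]) = 1 / (1 + 10^-1.09 + 10^-2.34)
   = 1 / (1 + 0.081283 + 0.0045709) = 1/1.0859 = 0.9209
[HCO3⁻] = α₁ × DIC = 0.9209 × 0.895 = 0.824 mmol/kg

[HCO3⁻] = 0.824 mmol/kg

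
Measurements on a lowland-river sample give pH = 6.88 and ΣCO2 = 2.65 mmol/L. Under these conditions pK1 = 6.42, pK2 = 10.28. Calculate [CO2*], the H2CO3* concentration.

[CO2*] = 0.682 mmol/L

α₀ = 1 / (1 + K1/[H⁺] + K1K2/[H⁺]²) = 1 / (1 + 10^+0.46 + 10^-2.94)
   = 1 / (1 + 2.8840 + 0.0011482) = 1/3.8852 = 0.2574
[CO2*] = α₀ × DIC = 0.2574 × 2.65 = 0.682 mmol/L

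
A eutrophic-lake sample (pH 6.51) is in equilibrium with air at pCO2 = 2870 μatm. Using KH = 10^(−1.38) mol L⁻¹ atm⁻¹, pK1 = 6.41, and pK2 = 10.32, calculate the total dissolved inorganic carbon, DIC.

DIC = 0.270 mmol/L

[CO2*] = KH · pCO2 = 10^(−1.38) × 2870×10^-6 = 1.196×10^-4 mol/L
α₀ = 1/(1 + K1/[H⁺] + K1K2/[H⁺]²) = 1/(1 + 10^+0.10 + 10^-3.71) = 0.4427
DIC = [CO2*]/α₀ = 1.196×10^-4 / 0.4427 = 0.270 mmol/L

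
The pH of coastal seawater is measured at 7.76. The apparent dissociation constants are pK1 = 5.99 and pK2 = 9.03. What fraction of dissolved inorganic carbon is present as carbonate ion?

α₂ = 1 / (1 + [H⁺]/K2 + [H⁺]²/(K1K2)) = 1 / (1 + 10^+1.27 + 10^-0.50)
   = 1 / (1 + 18.621 + 0.31623) = 1/19.937 = 0.05016

α₂ = 0.0502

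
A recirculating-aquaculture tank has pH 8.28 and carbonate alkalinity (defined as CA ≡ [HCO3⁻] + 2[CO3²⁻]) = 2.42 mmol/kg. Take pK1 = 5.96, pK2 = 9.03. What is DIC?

CA = [HCO3⁻] + 2[CO3²⁻] = (α₁ + 2α₂)·DIC
At pH 8.28: [H⁺]/K1 = 10^-2.32 = 0.0047863, K2/[H⁺] = 10^-0.75 = 0.17783
α₁ = 1/(1 + 0.0047863 + 0.17783) = 1/1.1826 = 0.8456; α₂ = α₁·K2/[H⁺] = 0.1504
α₁ + 2α₂ = 1.1463
DIC = CA / (α₁ + 2α₂) = 2.42 / 1.1463 = 2.11 mmol/kg

DIC = 2.11 mmol/kg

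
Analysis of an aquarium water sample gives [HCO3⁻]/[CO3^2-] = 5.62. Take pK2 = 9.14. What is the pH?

From K2 = [H⁺][CO3^2-]/[HCO3⁻]:  pH = pK2 − log₁₀([HCO3⁻]/[CO3^2-])
log₁₀(5.62) = +0.750
pH = 9.14 − (+0.750) = 8.39

pH = 8.39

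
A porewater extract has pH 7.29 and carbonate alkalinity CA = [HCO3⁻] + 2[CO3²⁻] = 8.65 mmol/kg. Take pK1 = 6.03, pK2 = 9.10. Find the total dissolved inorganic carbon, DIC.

DIC = 8.98 mmol/kg

CA = [HCO3⁻] + 2[CO3²⁻] = (α₁ + 2α₂)·DIC
At pH 7.29: [H⁺]/K1 = 10^-1.26 = 0.054954, K2/[H⁺] = 10^-1.81 = 0.015488
α₁ = 1/(1 + 0.054954 + 0.015488) = 1/1.0704 = 0.9342; α₂ = α₁·K2/[H⁺] = 0.01447
α₁ + 2α₂ = 0.9631
DIC = CA / (α₁ + 2α₂) = 8.65 / 0.9631 = 8.98 mmol/kg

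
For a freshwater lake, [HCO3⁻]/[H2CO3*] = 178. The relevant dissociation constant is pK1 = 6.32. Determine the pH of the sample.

From K1 = [H⁺][HCO3⁻]/[H2CO3*]:  pH = pK1 + log₁₀([HCO3⁻]/[H2CO3*])
log₁₀(178) = +2.250
pH = 6.32 + (+2.250) = 8.57

pH = 8.57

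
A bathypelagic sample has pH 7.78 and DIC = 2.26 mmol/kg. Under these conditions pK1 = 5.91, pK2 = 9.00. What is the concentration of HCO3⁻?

α₁ = 1 / (1 + [H⁺]/K1 + K2/[H⁺]) = 1 / (1 + 10^-1.87 + 10^-1.22)
   = 1 / (1 + 0.013490 + 0.060256) = 1/1.0737 = 0.9313
[HCO3⁻] = α₁ × DIC = 0.9313 × 2.26 = 2.10 mmol/kg

[HCO3⁻] = 2.10 mmol/kg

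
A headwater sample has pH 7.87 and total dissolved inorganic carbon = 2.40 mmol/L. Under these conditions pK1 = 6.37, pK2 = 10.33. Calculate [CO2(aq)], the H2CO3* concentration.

[CO2*] = 0.0733 mmol/L

α₀ = 1 / (1 + K1/[H⁺] + K1K2/[H⁺]²) = 1 / (1 + 10^+1.50 + 10^-0.96)
   = 1 / (1 + 31.623 + 0.10965) = 1/32.732 = 0.03055
[CO2*] = α₀ × DIC = 0.03055 × 2.40 = 0.0733 mmol/L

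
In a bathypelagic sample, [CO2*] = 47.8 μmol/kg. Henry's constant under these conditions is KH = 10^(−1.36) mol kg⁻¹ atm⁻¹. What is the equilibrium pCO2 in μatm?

pCO2 = 1100 μatm

KH = 10^(−1.36) = 4.365×10^-2 mol kg⁻¹ atm⁻¹
pCO2 = [CO2*]/KH = 47.8×10^-6 / 4.365×10^-2 = 1.10×10^-3 atm = 1100 μatm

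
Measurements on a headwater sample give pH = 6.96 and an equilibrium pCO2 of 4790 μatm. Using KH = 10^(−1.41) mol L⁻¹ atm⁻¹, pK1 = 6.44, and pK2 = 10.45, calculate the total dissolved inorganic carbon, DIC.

[CO2*] = KH · pCO2 = 10^(−1.41) × 4790×10^-6 = 1.864×10^-4 mol/L
α₀ = 1/(1 + K1/[H⁺] + K1K2/[H⁺]²) = 1/(1 + 10^+0.52 + 10^-2.97) = 0.2319
DIC = [CO2*]/α₀ = 1.864×10^-4 / 0.2319 = 0.804 mmol/L

DIC = 0.804 mmol/L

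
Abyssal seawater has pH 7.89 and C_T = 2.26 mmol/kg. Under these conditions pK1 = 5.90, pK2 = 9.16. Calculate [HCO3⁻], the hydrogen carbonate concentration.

[HCO3⁻] = 2.12 mmol/kg

α₁ = 1 / (1 + [H⁺]/K1 + K2/[H⁺]) = 1 / (1 + 10^-1.99 + 10^-1.27)
   = 1 / (1 + 0.010233 + 0.053703) = 1/1.0639 = 0.9399
[HCO3⁻] = α₁ × DIC = 0.9399 × 2.26 = 2.12 mmol/kg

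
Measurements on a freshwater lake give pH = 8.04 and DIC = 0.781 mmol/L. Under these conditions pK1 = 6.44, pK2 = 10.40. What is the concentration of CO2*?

α₀ = 1 / (1 + K1/[H⁺] + K1K2/[H⁺]²) = 1 / (1 + 10^+1.60 + 10^-0.76)
   = 1 / (1 + 39.811 + 0.17378) = 1/40.984 = 0.02440
[CO2*] = α₀ × DIC = 0.02440 × 0.781 = 0.0191 mmol/L = 19.1 μmol/L

[CO2*] = 19.1 μmol/L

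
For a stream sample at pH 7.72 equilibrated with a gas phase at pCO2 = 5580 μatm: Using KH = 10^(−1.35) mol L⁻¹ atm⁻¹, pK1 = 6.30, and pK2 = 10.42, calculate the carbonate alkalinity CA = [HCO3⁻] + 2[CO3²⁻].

[CO2*] = KH · pCO2 = 10^(−1.35) × 5580×10^-6 = 2.492×10^-4 mol/L
α₀ = 1/(1 + K1/[H⁺] + K1K2/[H⁺]²) = 1/(1 + 10^+1.42 + 10^-1.28) = 0.03656
DIC = [CO2*]/α₀ = 2.492×10^-4 / 0.03656 = 6.818 mmol/L
CA = (α₁ + 2α₂)·DIC = (0.9615 + 2×0.001918) × 6.818 = 6.58 mmol/L

CA = 6.58 mmol/L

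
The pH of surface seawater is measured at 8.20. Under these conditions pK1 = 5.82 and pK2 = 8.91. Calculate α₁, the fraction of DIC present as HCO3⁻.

α₁ = 1 / (1 + [H⁺]/K1 + K2/[H⁺]) = 1 / (1 + 10^-2.38 + 10^-0.71)
   = 1 / (1 + 0.0041687 + 0.19498) = 1/1.1992 = 0.8339

α₁ = 0.834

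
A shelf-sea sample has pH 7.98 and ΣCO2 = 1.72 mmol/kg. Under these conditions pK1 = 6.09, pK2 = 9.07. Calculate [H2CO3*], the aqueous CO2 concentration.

α₀ = 1 / (1 + K1/[H⁺] + K1K2/[H⁺]²) = 1 / (1 + 10^+1.89 + 10^+0.80)
   = 1 / (1 + 77.625 + 6.3096) = 1/84.934 = 0.01177
[CO2*] = α₀ × DIC = 0.01177 × 1.72 = 0.0203 mmol/kg

[CO2*] = 0.0203 mmol/kg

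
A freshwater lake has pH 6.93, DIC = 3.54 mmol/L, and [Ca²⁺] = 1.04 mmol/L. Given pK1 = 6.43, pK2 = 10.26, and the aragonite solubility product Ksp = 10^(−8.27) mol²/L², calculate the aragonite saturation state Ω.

Ω = 0.244

α₂ = 1 / (1 + [H⁺]/K2 + [H⁺]²/(K1K2)) = 1 / (1 + 10^+3.33 + 10^+2.83)
   = 1 / (1 + 2138.0 + 676.08) = 1/2815.0 = 0.0003552
[CO3²⁻] = α₂ × DIC = 0.0003552 × 3.54 = 0.001258 mmol/L = 1.258 μmol/L
Ksp = 10^(−8.27) = 5.370×10^-9
Ω = [Ca²⁺][CO3²⁻]/Ksp = (1.04×10^-3)(1.258×10^-6) / 5.370×10^-9 = 0.244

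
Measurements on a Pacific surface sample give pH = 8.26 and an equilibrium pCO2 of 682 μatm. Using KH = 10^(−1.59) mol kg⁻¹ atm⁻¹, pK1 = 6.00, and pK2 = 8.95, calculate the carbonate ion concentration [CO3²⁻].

[CO3²⁻] = 0.651 mmol/kg

[CO2*] = KH · pCO2 = 10^(−1.59) × 682×10^-6 = 1.753×10^-5 mol/kg
α₀ = 1/(1 + K1/[H⁺] + K1K2/[H⁺]²) = 1/(1 + 10^+2.26 + 10^+1.57) = 0.004543
DIC = [CO2*]/α₀ = 1.753×10^-5 / 0.004543 = 3.859 mmol/kg
[CO3²⁻] = α₂·DIC; α₂ = 0.1688, so [CO3²⁻] = 0.1688 × 3.859 = 0.651 mmol/kg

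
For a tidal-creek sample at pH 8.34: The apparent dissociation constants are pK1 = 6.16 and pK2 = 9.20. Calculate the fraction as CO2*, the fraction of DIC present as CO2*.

α₀ = 1 / (1 + K1/[H⁺] + K1K2/[H⁺]²) = 1 / (1 + 10^+2.18 + 10^+1.32)
   = 1 / (1 + 151.36 + 20.893) = 1/173.25 = 0.005772

α₀ = 0.00577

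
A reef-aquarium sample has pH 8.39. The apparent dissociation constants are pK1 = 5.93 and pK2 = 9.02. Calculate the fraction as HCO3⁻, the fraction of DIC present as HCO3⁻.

α₁ = 1 / (1 + [H⁺]/K1 + K2/[H⁺]) = 1 / (1 + 10^-2.46 + 10^-0.63)
   = 1 / (1 + 0.0034674 + 0.23442) = 1/1.2379 = 0.8078

α₁ = 0.808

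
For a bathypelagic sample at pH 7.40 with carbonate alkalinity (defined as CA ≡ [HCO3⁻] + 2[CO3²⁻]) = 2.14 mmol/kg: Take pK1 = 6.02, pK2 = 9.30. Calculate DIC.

CA = [HCO3⁻] + 2[CO3²⁻] = (α₁ + 2α₂)·DIC
At pH 7.40: [H⁺]/K1 = 10^-1.38 = 0.041687, K2/[H⁺] = 10^-1.90 = 0.012589
α₁ = 1/(1 + 0.041687 + 0.012589) = 1/1.0543 = 0.9485; α₂ = α₁·K2/[H⁺] = 0.01194
α₁ + 2α₂ = 0.9724
DIC = CA / (α₁ + 2α₂) = 2.14 / 0.9724 = 2.20 mmol/kg

DIC = 2.20 mmol/kg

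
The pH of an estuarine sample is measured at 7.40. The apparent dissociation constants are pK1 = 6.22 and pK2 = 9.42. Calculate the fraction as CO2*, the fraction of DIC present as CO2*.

α₀ = 0.0614

α₀ = 1 / (1 + K1/[H⁺] + K1K2/[H⁺]²) = 1 / (1 + 10^+1.18 + 10^-0.84)
   = 1 / (1 + 15.136 + 0.14454) = 1/16.280 = 0.06142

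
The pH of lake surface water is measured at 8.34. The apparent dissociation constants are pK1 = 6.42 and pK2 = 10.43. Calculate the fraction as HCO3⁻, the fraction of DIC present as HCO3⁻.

α₁ = 0.980

α₁ = 1 / (1 + [H⁺]/K1 + K2/[H⁺]) = 1 / (1 + 10^-1.92 + 10^-2.09)
   = 1 / (1 + 0.012023 + 0.0081283) = 1/1.0202 = 0.9802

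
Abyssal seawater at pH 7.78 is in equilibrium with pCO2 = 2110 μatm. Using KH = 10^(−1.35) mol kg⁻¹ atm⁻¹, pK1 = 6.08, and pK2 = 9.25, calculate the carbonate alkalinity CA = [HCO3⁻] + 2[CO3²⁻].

[CO2*] = KH · pCO2 = 10^(−1.35) × 2110×10^-6 = 9.425×10^-5 mol/kg
α₀ = 1/(1 + K1/[H⁺] + K1K2/[H⁺]²) = 1/(1 + 10^+1.70 + 10^+0.23) = 0.01893
DIC = [CO2*]/α₀ = 9.425×10^-5 / 0.01893 = 4.978 mmol/kg
CA = (α₁ + 2α₂)·DIC = (0.9489 + 2×0.03215) × 4.978 = 5.04 mmol/kg

CA = 5.04 mmol/kg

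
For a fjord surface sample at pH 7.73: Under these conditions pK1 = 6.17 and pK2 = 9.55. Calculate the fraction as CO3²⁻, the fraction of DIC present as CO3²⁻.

α₂ = 0.0145

α₂ = 1 / (1 + [H⁺]/K2 + [H⁺]²/(K1K2)) = 1 / (1 + 10^+1.82 + 10^+0.26)
   = 1 / (1 + 66.069 + 1.8197) = 1/68.889 = 0.01452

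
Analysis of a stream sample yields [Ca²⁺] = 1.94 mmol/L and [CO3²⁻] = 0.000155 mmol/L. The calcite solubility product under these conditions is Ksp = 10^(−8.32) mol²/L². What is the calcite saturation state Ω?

Ω = 0.0628

Ksp = 10^(−8.32) = 4.786×10^-9
Ω = [Ca²⁺][CO3²⁻]/Ksp = (1.94×10^-3)(0.000155×10^-3) / 4.786×10^-9 = 0.0628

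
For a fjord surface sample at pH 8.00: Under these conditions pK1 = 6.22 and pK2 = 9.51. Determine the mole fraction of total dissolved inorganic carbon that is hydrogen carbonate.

α₁ = 1 / (1 + [H⁺]/K1 + K2/[H⁺]) = 1 / (1 + 10^-1.78 + 10^-1.51)
   = 1 / (1 + 0.016596 + 0.030903) = 1/1.0475 = 0.9547

α₁ = 0.955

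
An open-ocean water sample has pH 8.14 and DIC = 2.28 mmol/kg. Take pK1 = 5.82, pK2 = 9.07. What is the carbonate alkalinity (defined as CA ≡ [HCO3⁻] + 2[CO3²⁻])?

CA = 2.51 mmol/kg

CA = [HCO3⁻] + 2[CO3²⁻] = (α₁ + 2α₂)·DIC
At pH 8.14: [H⁺]/K1 = 10^-2.32 = 0.0047863, K2/[H⁺] = 10^-0.93 = 0.11749
α₁ = 1/(1 + 0.0047863 + 0.11749) = 1/1.1223 = 0.8910; α₂ = α₁·K2/[H⁺] = 0.1047
α₁ + 2α₂ = 1.1004
CA = 1.1004 × 2.28 = 2.51 mmol/kg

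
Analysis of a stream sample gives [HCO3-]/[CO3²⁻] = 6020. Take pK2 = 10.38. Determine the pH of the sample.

pH = 6.60

From K2 = [H⁺][CO3²⁻]/[HCO3-]:  pH = pK2 − log₁₀([HCO3-]/[CO3²⁻])
log₁₀(6020) = +3.780
pH = 10.38 − (+3.780) = 6.60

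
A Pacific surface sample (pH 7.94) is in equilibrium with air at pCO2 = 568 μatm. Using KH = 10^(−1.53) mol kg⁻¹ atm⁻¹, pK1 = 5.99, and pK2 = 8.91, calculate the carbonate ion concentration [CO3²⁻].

[CO3²⁻] = 0.160 mmol/kg

[CO2*] = KH · pCO2 = 10^(−1.53) × 568×10^-6 = 1.676×10^-5 mol/kg
α₀ = 1/(1 + K1/[H⁺] + K1K2/[H⁺]²) = 1/(1 + 10^+1.95 + 10^+0.98) = 0.01003
DIC = [CO2*]/α₀ = 1.676×10^-5 / 0.01003 = 1.671 mmol/kg
[CO3²⁻] = α₂·DIC; α₂ = 0.09581, so [CO3²⁻] = 0.09581 × 1.671 = 0.160 mmol/kg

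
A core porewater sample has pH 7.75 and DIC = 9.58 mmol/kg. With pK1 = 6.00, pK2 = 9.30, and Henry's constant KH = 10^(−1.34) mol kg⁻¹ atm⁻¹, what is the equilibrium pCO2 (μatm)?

α₀ = 1 / (1 + K1/[H⁺] + K1K2/[H⁺]²) = 1 / (1 + 10^+1.75 + 10^+0.20)
   = 1 / (1 + 56.234 + 1.5849) = 1/58.819 = 0.01700
[CO2*] = α₀ × DIC = 0.01700 × 9.58 = 0.1629 mmol/kg
pCO2 = [CO2*]/KH = 1.629×10^-4 / 4.571×10^-2 = 3560 μatm

pCO2 = 3560 μatm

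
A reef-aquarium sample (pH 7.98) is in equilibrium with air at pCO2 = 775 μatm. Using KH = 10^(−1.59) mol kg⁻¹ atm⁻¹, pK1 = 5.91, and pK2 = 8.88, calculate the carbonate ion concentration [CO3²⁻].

[CO2*] = KH · pCO2 = 10^(−1.59) × 775×10^-6 = 1.992×10^-5 mol/kg
α₀ = 1/(1 + K1/[H⁺] + K1K2/[H⁺]²) = 1/(1 + 10^+2.07 + 10^+1.17) = 0.007503
DIC = [CO2*]/α₀ = 1.992×10^-5 / 0.007503 = 2.655 mmol/kg
[CO3²⁻] = α₂·DIC; α₂ = 0.1110, so [CO3²⁻] = 0.1110 × 2.655 = 0.295 mmol/kg

[CO3²⁻] = 0.295 mmol/kg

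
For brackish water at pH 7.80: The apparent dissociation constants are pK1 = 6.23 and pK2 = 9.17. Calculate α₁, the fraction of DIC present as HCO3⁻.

α₁ = 0.935

α₁ = 1 / (1 + [H⁺]/K1 + K2/[H⁺]) = 1 / (1 + 10^-1.57 + 10^-1.37)
   = 1 / (1 + 0.026915 + 0.042658) = 1/1.0696 = 0.9350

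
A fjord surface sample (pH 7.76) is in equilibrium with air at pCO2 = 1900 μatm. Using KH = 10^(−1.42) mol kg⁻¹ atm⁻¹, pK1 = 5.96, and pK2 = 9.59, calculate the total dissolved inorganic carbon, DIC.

DIC = 4.70 mmol/kg

[CO2*] = KH · pCO2 = 10^(−1.42) × 1900×10^-6 = 7.224×10^-5 mol/kg
α₀ = 1/(1 + K1/[H⁺] + K1K2/[H⁺]²) = 1/(1 + 10^+1.80 + 10^-0.03) = 0.01538
DIC = [CO2*]/α₀ = 7.224×10^-5 / 0.01538 = 4.70 mmol/kg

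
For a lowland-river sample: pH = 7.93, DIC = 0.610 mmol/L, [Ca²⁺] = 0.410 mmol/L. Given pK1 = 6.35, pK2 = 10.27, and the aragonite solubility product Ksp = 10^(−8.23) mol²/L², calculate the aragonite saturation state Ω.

α₂ = 1 / (1 + [H⁺]/K2 + [H⁺]²/(K1K2)) = 1 / (1 + 10^+2.34 + 10^+0.76)
   = 1 / (1 + 218.78 + 5.7544) = 1/225.53 = 0.004434
[CO3²⁻] = α₂ × DIC = 0.004434 × 0.610 = 0.002705 mmol/L = 2.705 μmol/L
Ksp = 10^(−8.23) = 5.888×10^-9
Ω = [Ca²⁺][CO3²⁻]/Ksp = (0.410×10^-3)(2.705×10^-6) / 5.888×10^-9 = 0.188

Ω = 0.188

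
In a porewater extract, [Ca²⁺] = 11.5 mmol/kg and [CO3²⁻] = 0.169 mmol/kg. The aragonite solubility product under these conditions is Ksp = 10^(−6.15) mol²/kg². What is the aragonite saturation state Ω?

Ω = 2.75

Ksp = 10^(−6.15) = 7.079×10^-7
Ω = [Ca²⁺][CO3²⁻]/Ksp = (11.5×10^-3)(0.169×10^-3) / 7.079×10^-7 = 2.75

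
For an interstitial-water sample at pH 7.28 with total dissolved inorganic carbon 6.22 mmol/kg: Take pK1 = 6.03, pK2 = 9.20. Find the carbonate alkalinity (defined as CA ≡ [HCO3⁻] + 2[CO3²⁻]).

CA = [HCO3⁻] + 2[CO3²⁻] = (α₁ + 2α₂)·DIC
At pH 7.28: [H⁺]/K1 = 10^-1.25 = 0.056234, K2/[H⁺] = 10^-1.92 = 0.012023
α₁ = 1/(1 + 0.056234 + 0.012023) = 1/1.0683 = 0.9361; α₂ = α₁·K2/[H⁺] = 0.01125
α₁ + 2α₂ = 0.9586
CA = 0.9586 × 6.22 = 5.96 mmol/kg

CA = 5.96 mmol/kg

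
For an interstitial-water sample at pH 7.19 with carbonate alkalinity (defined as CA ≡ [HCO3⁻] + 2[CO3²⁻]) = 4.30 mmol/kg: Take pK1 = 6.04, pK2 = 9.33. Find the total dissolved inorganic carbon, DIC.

DIC = 4.57 mmol/kg

CA = [HCO3⁻] + 2[CO3²⁻] = (α₁ + 2α₂)·DIC
At pH 7.19: [H⁺]/K1 = 10^-1.15 = 0.070795, K2/[H⁺] = 10^-2.14 = 0.0072444
α₁ = 1/(1 + 0.070795 + 0.0072444) = 1/1.0780 = 0.9276; α₂ = α₁·K2/[H⁺] = 0.006720
α₁ + 2α₂ = 0.9411
DIC = CA / (α₁ + 2α₂) = 4.30 / 0.9411 = 4.57 mmol/kg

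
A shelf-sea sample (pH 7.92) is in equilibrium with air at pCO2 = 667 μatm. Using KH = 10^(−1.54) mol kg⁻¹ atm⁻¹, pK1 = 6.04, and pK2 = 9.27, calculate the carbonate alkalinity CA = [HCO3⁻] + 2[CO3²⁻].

CA = 1.59 mmol/kg

[CO2*] = KH · pCO2 = 10^(−1.54) × 667×10^-6 = 1.924×10^-5 mol/kg
α₀ = 1/(1 + K1/[H⁺] + K1K2/[H⁺]²) = 1/(1 + 10^+1.88 + 10^+0.53) = 0.01246
DIC = [CO2*]/α₀ = 1.924×10^-5 / 0.01246 = 1.544 mmol/kg
CA = (α₁ + 2α₂)·DIC = (0.9453 + 2×0.04223) × 1.544 = 1.59 mmol/kg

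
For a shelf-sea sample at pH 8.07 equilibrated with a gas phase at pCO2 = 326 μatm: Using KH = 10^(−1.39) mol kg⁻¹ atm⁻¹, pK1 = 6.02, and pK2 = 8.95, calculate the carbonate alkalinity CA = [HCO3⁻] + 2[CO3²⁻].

CA = 1.88 mmol/kg

[CO2*] = KH · pCO2 = 10^(−1.39) × 326×10^-6 = 1.328×10^-5 mol/kg
α₀ = 1/(1 + K1/[H⁺] + K1K2/[H⁺]²) = 1/(1 + 10^+2.05 + 10^+1.17) = 0.007813
DIC = [CO2*]/α₀ = 1.328×10^-5 / 0.007813 = 1.700 mmol/kg
CA = (α₁ + 2α₂)·DIC = (0.8766 + 2×0.1156) × 1.700 = 1.88 mmol/kg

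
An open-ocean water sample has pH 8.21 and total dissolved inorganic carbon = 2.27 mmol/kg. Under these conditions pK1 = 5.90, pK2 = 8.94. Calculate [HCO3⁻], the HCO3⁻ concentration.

α₁ = 1 / (1 + [H⁺]/K1 + K2/[H⁺]) = 1 / (1 + 10^-2.31 + 10^-0.73)
   = 1 / (1 + 0.0048978 + 0.18621) = 1/1.1911 = 0.8396
[HCO3⁻] = α₁ × DIC = 0.8396 × 2.27 = 1.91 mmol/kg

[HCO3⁻] = 1.91 mmol/kg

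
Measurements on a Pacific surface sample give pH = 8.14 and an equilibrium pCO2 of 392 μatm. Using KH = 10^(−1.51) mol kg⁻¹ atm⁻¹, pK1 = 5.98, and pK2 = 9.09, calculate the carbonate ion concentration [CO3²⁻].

[CO3²⁻] = 0.196 mmol/kg

[CO2*] = KH · pCO2 = 10^(−1.51) × 392×10^-6 = 1.211×10^-5 mol/kg
α₀ = 1/(1 + K1/[H⁺] + K1K2/[H⁺]²) = 1/(1 + 10^+2.16 + 10^+1.21) = 0.006182
DIC = [CO2*]/α₀ = 1.211×10^-5 / 0.006182 = 1.960 mmol/kg
[CO3²⁻] = α₂·DIC; α₂ = 0.1003, so [CO3²⁻] = 0.1003 × 1.960 = 0.196 mmol/kg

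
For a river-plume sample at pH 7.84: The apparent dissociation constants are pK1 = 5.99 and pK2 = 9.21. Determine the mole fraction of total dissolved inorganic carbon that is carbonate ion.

α₂ = 1 / (1 + [H⁺]/K2 + [H⁺]²/(K1K2)) = 1 / (1 + 10^+1.37 + 10^-0.48)
   = 1 / (1 + 23.442 + 0.33113) = 1/24.773 = 0.04037

α₂ = 0.0404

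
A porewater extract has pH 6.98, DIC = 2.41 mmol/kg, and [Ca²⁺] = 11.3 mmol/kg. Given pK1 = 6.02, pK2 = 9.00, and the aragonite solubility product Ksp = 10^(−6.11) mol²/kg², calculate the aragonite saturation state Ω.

α₂ = 1 / (1 + [H⁺]/K2 + [H⁺]²/(K1K2)) = 1 / (1 + 10^+2.02 + 10^+1.06)
   = 1 / (1 + 104.71 + 11.482) = 1/117.19 = 0.008533
[CO3²⁻] = α₂ × DIC = 0.008533 × 2.41 = 0.02056 mmol/kg
Ksp = 10^(−6.11) = 7.762×10^-7
Ω = [Ca²⁺][CO3²⁻]/Ksp = (11.3×10^-3)(2.056×10^-5) / 7.762×10^-7 = 0.299

Ω = 0.299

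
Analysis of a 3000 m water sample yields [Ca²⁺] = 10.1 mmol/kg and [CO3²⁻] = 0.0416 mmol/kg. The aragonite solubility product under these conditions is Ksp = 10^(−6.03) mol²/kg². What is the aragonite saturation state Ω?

Ω = 0.450

Ksp = 10^(−6.03) = 9.333×10^-7
Ω = [Ca²⁺][CO3²⁻]/Ksp = (10.1×10^-3)(0.0416×10^-3) / 9.333×10^-7 = 0.450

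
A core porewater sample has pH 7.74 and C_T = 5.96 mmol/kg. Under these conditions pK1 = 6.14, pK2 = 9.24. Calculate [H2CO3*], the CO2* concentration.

α₀ = 1 / (1 + K1/[H⁺] + K1K2/[H⁺]²) = 1 / (1 + 10^+1.60 + 10^+0.10)
   = 1 / (1 + 39.811 + 1.2589) = 1/42.070 = 0.02377
[CO2*] = α₀ × DIC = 0.02377 × 5.96 = 0.142 mmol/kg

[CO2*] = 0.142 mmol/kg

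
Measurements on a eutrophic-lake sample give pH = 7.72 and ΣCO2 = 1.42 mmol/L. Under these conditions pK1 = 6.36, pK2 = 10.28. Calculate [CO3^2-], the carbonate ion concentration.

[CO3²⁻] = 3.74 μmol/L

α₂ = 1 / (1 + [H⁺]/K2 + [H⁺]²/(K1K2)) = 1 / (1 + 10^+2.56 + 10^+1.20)
   = 1 / (1 + 363.08 + 15.849) = 1/379.93 = 0.002632
[CO3²⁻] = α₂ × DIC = 0.002632 × 1.42 = 0.00374 mmol/L = 3.74 μmol/L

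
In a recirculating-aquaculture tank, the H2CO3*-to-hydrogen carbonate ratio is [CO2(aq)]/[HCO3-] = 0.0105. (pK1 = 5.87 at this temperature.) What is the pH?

From K1 = [H⁺][HCO3-]/[CO2(aq)]:  pH = pK1 − log₁₀([CO2(aq)]/[HCO3-])
log₁₀(0.0105) = -1.979
pH = 5.87 − (-1.979) = 7.85

pH = 7.85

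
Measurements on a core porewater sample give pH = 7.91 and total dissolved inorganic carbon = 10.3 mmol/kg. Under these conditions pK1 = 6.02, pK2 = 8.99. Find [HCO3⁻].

α₁ = 1 / (1 + [H⁺]/K1 + K2/[H⁺]) = 1 / (1 + 10^-1.89 + 10^-1.08)
   = 1 / (1 + 0.012882 + 0.083176) = 1/1.0961 = 0.9124
[HCO3⁻] = α₁ × DIC = 0.9124 × 10.3 = 9.40 mmol/kg

[HCO3⁻] = 9.40 mmol/kg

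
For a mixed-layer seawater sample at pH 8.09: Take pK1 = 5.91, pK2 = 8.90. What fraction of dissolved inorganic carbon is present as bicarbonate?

α₁ = 1 / (1 + [H⁺]/K1 + K2/[H⁺]) = 1 / (1 + 10^-2.18 + 10^-0.81)
   = 1 / (1 + 0.0066069 + 0.15488) = 1/1.1615 = 0.8610

α₁ = 0.861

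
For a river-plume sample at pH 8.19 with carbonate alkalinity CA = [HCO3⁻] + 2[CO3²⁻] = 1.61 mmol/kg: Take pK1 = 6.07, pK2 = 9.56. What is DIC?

CA = [HCO3⁻] + 2[CO3²⁻] = (α₁ + 2α₂)·DIC
At pH 8.19: [H⁺]/K1 = 10^-2.12 = 0.0075858, K2/[H⁺] = 10^-1.37 = 0.042658
α₁ = 1/(1 + 0.0075858 + 0.042658) = 1/1.0502 = 0.9522; α₂ = α₁·K2/[H⁺] = 0.04062
α₁ + 2α₂ = 1.0334
DIC = CA / (α₁ + 2α₂) = 1.61 / 1.0334 = 1.56 mmol/kg

DIC = 1.56 mmol/kg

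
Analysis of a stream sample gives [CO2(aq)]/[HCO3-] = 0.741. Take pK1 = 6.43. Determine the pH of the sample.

From K1 = [H⁺][HCO3-]/[CO2(aq)]:  pH = pK1 − log₁₀([CO2(aq)]/[HCO3-])
log₁₀(0.741) = -0.130
pH = 6.43 − (-0.130) = 6.56

pH = 6.56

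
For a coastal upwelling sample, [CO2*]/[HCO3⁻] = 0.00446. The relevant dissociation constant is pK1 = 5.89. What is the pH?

pH = 8.24

From K1 = [H⁺][HCO3⁻]/[CO2*]:  pH = pK1 − log₁₀([CO2*]/[HCO3⁻])
log₁₀(0.00446) = -2.351
pH = 5.89 − (-2.351) = 8.24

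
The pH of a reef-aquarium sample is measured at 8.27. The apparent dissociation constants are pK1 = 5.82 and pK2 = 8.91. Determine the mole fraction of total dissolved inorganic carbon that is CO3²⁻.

α₂ = 1 / (1 + [H⁺]/K2 + [H⁺]²/(K1K2)) = 1 / (1 + 10^+0.64 + 10^-1.81)
   = 1 / (1 + 4.3652 + 0.015488) = 1/5.3806 = 0.1859

α₂ = 0.186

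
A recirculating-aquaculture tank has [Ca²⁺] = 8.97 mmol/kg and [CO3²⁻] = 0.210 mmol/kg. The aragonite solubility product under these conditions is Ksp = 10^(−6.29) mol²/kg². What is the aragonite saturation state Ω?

Ksp = 10^(−6.29) = 5.129×10^-7
Ω = [Ca²⁺][CO3²⁻]/Ksp = (8.97×10^-3)(0.210×10^-3) / 5.129×10^-7 = 3.67

Ω = 3.67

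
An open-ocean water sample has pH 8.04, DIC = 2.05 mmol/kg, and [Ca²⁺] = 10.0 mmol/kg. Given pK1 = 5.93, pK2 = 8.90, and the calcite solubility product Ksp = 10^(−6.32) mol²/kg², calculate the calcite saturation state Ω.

Ω = 5.16

α₂ = 1 / (1 + [H⁺]/K2 + [H⁺]²/(K1K2)) = 1 / (1 + 10^+0.86 + 10^-1.25)
   = 1 / (1 + 7.2444 + 0.056234) = 1/8.3006 = 0.1205
[CO3²⁻] = α₂ × DIC = 0.1205 × 2.05 = 0.2470 mmol/kg
Ksp = 10^(−6.32) = 4.786×10^-7
Ω = [Ca²⁺][CO3²⁻]/Ksp = (10.0×10^-3)(2.470×10^-4) / 4.786×10^-7 = 5.16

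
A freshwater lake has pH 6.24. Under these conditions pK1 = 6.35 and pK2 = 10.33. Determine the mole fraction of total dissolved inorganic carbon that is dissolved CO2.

α₀ = 1 / (1 + K1/[H⁺] + K1K2/[H⁺]²) = 1 / (1 + 10^-0.11 + 10^-4.20)
   = 1 / (1 + 0.77625 + 6.3096×10^-5) = 1/1.7763 = 0.5630

α₀ = 0.563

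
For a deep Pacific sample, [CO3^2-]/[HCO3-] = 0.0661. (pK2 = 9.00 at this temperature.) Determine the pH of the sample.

pH = 7.82

From K2 = [H⁺][CO3^2-]/[HCO3-]:  pH = pK2 + log₁₀([CO3^2-]/[HCO3-])
log₁₀(0.0661) = -1.180
pH = 9.00 + (-1.180) = 7.82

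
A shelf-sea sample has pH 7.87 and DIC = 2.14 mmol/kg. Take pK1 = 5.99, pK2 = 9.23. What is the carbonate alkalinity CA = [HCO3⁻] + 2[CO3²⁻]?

CA = 2.20 mmol/kg

CA = [HCO3⁻] + 2[CO3²⁻] = (α₁ + 2α₂)·DIC
At pH 7.87: [H⁺]/K1 = 10^-1.88 = 0.013183, K2/[H⁺] = 10^-1.36 = 0.043652
α₁ = 1/(1 + 0.013183 + 0.043652) = 1/1.0568 = 0.9462; α₂ = α₁·K2/[H⁺] = 0.04130
α₁ + 2α₂ = 1.0288
CA = 1.0288 × 2.14 = 2.20 mmol/kg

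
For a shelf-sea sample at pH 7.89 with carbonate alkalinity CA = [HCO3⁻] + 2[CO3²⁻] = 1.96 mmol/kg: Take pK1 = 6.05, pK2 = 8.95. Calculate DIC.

CA = [HCO3⁻] + 2[CO3²⁻] = (α₁ + 2α₂)·DIC
At pH 7.89: [H⁺]/K1 = 10^-1.84 = 0.014454, K2/[H⁺] = 10^-1.06 = 0.087096
α₁ = 1/(1 + 0.014454 + 0.087096) = 1/1.1016 = 0.9078; α₂ = α₁·K2/[H⁺] = 0.07907
α₁ + 2α₂ = 1.0659
DIC = CA / (α₁ + 2α₂) = 1.96 / 1.0659 = 1.84 mmol/kg

DIC = 1.84 mmol/kg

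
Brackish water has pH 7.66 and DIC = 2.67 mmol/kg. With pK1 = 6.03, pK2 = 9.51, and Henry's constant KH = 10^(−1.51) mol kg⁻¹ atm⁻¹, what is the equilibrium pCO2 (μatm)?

pCO2 = 1950 μatm

α₀ = 1 / (1 + K1/[H⁺] + K1K2/[H⁺]²) = 1 / (1 + 10^+1.63 + 10^-0.22)
   = 1 / (1 + 42.658 + 0.60256) = 1/44.261 = 0.02259
[CO2*] = α₀ × DIC = 0.02259 × 2.67 = 0.06032 mmol/kg
pCO2 = [CO2*]/KH = 6.032×10^-5 / 3.090×10^-2 = 1950 μatm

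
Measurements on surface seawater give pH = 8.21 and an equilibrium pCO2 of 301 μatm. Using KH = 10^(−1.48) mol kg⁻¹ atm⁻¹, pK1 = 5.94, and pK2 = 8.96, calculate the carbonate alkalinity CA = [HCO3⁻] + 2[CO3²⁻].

CA = 2.52 mmol/kg

[CO2*] = KH · pCO2 = 10^(−1.48) × 301×10^-6 = 9.967×10^-6 mol/kg
α₀ = 1/(1 + K1/[H⁺] + K1K2/[H⁺]²) = 1/(1 + 10^+2.27 + 10^+1.52) = 0.004539
DIC = [CO2*]/α₀ = 9.967×10^-6 / 0.004539 = 2.196 mmol/kg
CA = (α₁ + 2α₂)·DIC = (0.8452 + 2×0.1503) × 2.196 = 2.52 mmol/kg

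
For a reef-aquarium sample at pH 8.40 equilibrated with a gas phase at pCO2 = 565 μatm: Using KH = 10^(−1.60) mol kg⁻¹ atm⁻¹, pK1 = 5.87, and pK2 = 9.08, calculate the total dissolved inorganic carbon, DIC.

DIC = 5.83 mmol/kg

[CO2*] = KH · pCO2 = 10^(−1.60) × 565×10^-6 = 1.419×10^-5 mol/kg
α₀ = 1/(1 + K1/[H⁺] + K1K2/[H⁺]²) = 1/(1 + 10^+2.53 + 10^+1.85) = 0.002435
DIC = [CO2*]/α₀ = 1.419×10^-5 / 0.002435 = 5.83 mmol/kg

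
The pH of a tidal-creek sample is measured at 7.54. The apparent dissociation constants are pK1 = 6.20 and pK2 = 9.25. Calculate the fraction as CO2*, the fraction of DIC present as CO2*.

α₀ = 0.0429

α₀ = 1 / (1 + K1/[H⁺] + K1K2/[H⁺]²) = 1 / (1 + 10^+1.34 + 10^-0.37)
   = 1 / (1 + 21.878 + 0.42658) = 1/23.304 = 0.04291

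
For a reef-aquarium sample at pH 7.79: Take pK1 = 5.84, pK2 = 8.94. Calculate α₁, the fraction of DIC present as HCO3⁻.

α₁ = 1 / (1 + [H⁺]/K1 + K2/[H⁺]) = 1 / (1 + 10^-1.95 + 10^-1.15)
   = 1 / (1 + 0.011220 + 0.070795) = 1/1.0820 = 0.9242

α₁ = 0.924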